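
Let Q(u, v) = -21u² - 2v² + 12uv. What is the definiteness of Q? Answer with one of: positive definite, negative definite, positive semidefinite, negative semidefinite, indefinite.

negative definite

Write A = [[-21, 6], [6, -2]].
Applying the same elementary operations to the rows and columns of A produces a congruent diagonal matrix with entries -21, -2/7.
Counting signs: 2 negative.
Hence Q is negative definite.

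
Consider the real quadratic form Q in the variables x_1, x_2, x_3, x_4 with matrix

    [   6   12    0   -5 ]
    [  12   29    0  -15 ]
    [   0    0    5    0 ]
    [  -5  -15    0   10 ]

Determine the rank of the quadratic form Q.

4

Symmetric row and column elimination reduces A to a congruent diagonal form with pivots 6, 5, 5, 5/6.
Counting signs: 4 positive.
The rank is the number of nonzero pivots: 4.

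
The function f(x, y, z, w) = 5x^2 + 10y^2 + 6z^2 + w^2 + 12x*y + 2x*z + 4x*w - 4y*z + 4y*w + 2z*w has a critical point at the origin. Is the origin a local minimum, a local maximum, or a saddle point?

The Hessian at the origin is H = [[10, 12, 2, 4], [12, 20, -4, 4], [2, -4, 12, 2], [4, 4, 2, 2]].
Row-reducing H symmetrically gives the diagonal entries 10, 28/5, 30/7, 4/15.
That gives 4 positive pivots.
H is positive definite, so the origin is a strict local minimum.

local minimum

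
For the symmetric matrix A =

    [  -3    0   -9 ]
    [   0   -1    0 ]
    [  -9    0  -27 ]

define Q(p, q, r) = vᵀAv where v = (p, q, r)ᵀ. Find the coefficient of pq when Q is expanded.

The coefficient of pq is A[1,2] + A[2,1] = 2·0 = 0.

0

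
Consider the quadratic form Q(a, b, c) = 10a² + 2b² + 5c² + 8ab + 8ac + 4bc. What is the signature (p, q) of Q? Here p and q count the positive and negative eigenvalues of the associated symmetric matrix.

(3, 0)

The associated matrix is A = [[10, 4, 4], [4, 2, 2], [4, 2, 5]].
Applying the same elementary operations to the rows and columns of A produces a congruent diagonal matrix with entries 10, 2/5, 3.
So there are 3 positive pivots.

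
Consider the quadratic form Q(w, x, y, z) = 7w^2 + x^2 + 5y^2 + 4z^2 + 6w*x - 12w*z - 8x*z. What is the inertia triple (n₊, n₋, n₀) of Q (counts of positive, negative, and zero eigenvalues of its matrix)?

(3, 1, 0)

Write A = [[7, 3, 0, -6], [3, 1, 0, -4], [0, 0, 5, 0], [-6, -4, 0, 4]].
Applying the same elementary operations to the rows and columns of A produces a congruent diagonal matrix with entries 7, -2/7, 5, 6.
Counting signs: 3 positive, 1 negative.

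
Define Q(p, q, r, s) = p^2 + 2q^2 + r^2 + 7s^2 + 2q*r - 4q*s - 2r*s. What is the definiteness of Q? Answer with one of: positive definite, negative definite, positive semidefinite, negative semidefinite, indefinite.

positive definite

The symmetric matrix of Q is A = [[1, 0, 0, 0], [0, 2, 1, -2], [0, 1, 1, -1], [0, -2, -1, 7]].
Leading principal minors: Δ_1 = 1, Δ_2 = 2, Δ_3 = 1, Δ_4 = 5.
All leading principal minors are positive, so by Sylvester's criterion Q is positive definite.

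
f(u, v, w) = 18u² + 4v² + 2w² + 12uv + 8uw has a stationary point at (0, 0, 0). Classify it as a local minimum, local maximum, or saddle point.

The Hessian at the origin is H = [[36, 12, 8], [12, 8, 0], [8, 0, 4]].
Row-reducing H symmetrically gives the diagonal entries 36, 4, 4/9.
So there are 3 positive pivots.
H is positive definite, so the origin is a strict local minimum.

local minimum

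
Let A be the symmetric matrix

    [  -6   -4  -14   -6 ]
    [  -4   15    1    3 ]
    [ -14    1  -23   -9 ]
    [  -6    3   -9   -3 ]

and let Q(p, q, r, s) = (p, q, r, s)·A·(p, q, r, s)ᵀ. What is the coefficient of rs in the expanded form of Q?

-18

The coefficient of rs is A[3,4] + A[4,3] = 2·(-9) = -18.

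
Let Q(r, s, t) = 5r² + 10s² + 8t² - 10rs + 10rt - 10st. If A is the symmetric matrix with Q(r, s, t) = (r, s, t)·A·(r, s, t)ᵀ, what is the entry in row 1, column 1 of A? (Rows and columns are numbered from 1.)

The coefficient of r² in Q is 5, and that is exactly A[1,1].

5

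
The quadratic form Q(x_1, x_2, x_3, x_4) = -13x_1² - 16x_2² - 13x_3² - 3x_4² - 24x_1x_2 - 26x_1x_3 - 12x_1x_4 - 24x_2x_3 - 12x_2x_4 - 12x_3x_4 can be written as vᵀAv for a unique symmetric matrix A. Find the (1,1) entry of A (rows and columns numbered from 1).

The coefficient of x_1² in Q is -13, and that is exactly A[1,1].

-13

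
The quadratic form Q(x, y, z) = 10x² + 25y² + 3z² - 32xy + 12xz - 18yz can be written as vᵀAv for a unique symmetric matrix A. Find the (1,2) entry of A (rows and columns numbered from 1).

The coefficient of x·y in Q is -32. For a symmetric A this equals A[1,2] + A[2,1] = 2·A[1,2].
So A[1,2] = -32/2 = -16.

-16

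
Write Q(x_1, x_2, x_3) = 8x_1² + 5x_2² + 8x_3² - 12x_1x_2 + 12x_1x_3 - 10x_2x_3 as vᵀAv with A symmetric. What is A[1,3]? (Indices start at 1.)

The coefficient of x_1·x_3 in Q is 12. For a symmetric A this equals A[1,3] + A[3,1] = 2·A[1,3].
So A[1,3] = 12/2 = 6.

6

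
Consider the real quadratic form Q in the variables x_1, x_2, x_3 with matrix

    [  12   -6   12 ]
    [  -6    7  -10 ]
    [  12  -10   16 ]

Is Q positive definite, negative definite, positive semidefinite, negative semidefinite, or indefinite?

positive semidefinite

Row-reducing A symmetrically gives the diagonal entries 12, 4, 0.
Counting signs: 2 positive, 1 zero.
Hence Q is positive semidefinite.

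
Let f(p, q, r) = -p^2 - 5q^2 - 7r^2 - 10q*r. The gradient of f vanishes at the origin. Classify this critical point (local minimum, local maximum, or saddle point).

The Hessian at the origin is H = [[-2, 0, 0], [0, -10, -10], [0, -10, -14]].
Congruent diagonalization of H (simultaneous row and column reduction) yields pivots -2, -10, -4.
Counting signs: 3 negative.
H is negative definite, so the origin is a strict local maximum.

local maximum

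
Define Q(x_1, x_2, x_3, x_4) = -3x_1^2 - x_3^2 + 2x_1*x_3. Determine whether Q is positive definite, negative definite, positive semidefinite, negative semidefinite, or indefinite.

The associated matrix is A = [[-3, 0, 1, 0], [0, 0, 0, 0], [1, 0, -1, 0], [0, 0, 0, 0]].
Congruent diagonalization of A (simultaneous row and column reduction) yields pivots -3, 0, -2/3, 0.
Counting signs: 2 negative, 2 zero.
Hence Q is negative semidefinite.

negative semidefinite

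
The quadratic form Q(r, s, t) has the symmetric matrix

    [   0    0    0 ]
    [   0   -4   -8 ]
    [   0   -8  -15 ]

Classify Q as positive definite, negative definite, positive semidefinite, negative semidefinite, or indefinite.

Symmetric row and column elimination reduces A to a congruent diagonal form with pivots 0, -4, 1.
That gives 1 positive, 1 negative, 1 zero pivots.
Hence Q is indefinite.

indefinite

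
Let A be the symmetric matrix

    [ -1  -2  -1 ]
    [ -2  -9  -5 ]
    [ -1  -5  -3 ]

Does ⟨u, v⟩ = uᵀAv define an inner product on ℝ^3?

Leading principal minors: Δ_1 = -1, Δ_2 = 5, Δ_3 = -1.
The signs alternate starting with Δ_1 < 0, so by Sylvester's criterion Q is negative definite.
⟨·,·⟩ is an inner product exactly when A is positive definite.

no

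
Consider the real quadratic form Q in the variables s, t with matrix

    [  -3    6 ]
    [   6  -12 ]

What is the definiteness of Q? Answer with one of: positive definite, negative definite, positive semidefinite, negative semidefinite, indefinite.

Symmetric row and column elimination reduces A to a congruent diagonal form with pivots -3, 0.
That gives 1 negative, 1 zero pivots.
Hence Q is negative semidefinite.

negative semidefinite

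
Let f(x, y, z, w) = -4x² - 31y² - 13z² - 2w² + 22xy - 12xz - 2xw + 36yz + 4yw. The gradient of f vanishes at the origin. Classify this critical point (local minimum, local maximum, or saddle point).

The Hessian at the origin is H = [[-8, 22, -12, -2], [22, -62, 36, 4], [-12, 36, -26, 0], [-2, 4, 0, -4]].
An LDLᵀ factorisation of H has diagonal entries -8, -3/2, -2, -2.
Counting signs: 4 negative.
H is negative definite, so the origin is a strict local maximum.

local maximum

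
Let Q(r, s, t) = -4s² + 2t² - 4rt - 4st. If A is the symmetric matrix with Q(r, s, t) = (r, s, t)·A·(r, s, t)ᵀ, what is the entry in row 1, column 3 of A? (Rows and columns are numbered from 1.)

The coefficient of r·t in Q is -4. For a symmetric A this equals A[1,3] + A[3,1] = 2·A[1,3].
So A[1,3] = -4/2 = -2.

-2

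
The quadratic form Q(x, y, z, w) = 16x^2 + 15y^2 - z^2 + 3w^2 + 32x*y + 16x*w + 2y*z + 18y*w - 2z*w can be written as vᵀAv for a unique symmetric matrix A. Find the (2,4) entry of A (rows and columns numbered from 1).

9

The coefficient of y·w in Q is 18. For a symmetric A this equals A[2,4] + A[4,2] = 2·A[2,4].
So A[2,4] = 18/2 = 9.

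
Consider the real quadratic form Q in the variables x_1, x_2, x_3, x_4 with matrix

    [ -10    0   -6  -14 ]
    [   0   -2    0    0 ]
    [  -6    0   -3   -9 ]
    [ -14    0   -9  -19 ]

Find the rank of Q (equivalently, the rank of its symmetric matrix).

Congruent diagonalization of A (simultaneous row and column reduction) yields pivots -10, -2, 3/5, 0.
So there are 1 positive, 2 negative, 1 zero pivots.
The rank is the number of nonzero pivots: 3.

3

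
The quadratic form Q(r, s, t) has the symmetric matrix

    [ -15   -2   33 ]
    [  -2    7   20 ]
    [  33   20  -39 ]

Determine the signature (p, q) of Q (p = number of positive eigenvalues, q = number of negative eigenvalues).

An LDLᵀ factorisation of A has diagonal entries -15, 109/15, 12/109.
So there are 2 positive, 1 negative pivots.

(2, 1)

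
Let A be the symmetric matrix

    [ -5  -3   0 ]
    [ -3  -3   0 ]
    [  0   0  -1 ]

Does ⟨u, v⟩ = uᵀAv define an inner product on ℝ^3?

no

Leading principal minors: Δ_1 = -5, Δ_2 = 6, Δ_3 = -6.
The signs alternate starting with Δ_1 < 0, so by Sylvester's criterion Q is negative definite.
⟨·,·⟩ is an inner product exactly when A is positive definite.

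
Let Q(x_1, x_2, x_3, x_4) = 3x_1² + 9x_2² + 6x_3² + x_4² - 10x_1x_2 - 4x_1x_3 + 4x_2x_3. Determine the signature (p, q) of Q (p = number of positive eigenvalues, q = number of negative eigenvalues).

(4, 0)

The symmetric matrix is A = [[3, -5, -2, 0], [-5, 9, 2, 0], [-2, 2, 6, 0], [0, 0, 0, 1]].
Congruent diagonalization of A (simultaneous row and column reduction) yields pivots 3, 2/3, 2, 1.
That gives 4 positive pivots.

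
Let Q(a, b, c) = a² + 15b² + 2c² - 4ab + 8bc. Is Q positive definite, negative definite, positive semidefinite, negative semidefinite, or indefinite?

positive definite

Write A = [[1, -2, 0], [-2, 15, 4], [0, 4, 2]].
An LDLᵀ factorisation of A has diagonal entries 1, 11, 6/11.
So there are 3 positive pivots.
Hence Q is positive definite.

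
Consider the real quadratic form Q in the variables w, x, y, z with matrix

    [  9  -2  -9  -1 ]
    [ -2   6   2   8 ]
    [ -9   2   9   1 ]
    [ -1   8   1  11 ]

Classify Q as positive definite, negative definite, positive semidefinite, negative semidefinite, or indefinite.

positive semidefinite

Row-reducing A symmetrically gives the diagonal entries 9, 50/9, 0, 0.
So there are 2 positive, 2 zero pivots.
Hence Q is positive semidefinite.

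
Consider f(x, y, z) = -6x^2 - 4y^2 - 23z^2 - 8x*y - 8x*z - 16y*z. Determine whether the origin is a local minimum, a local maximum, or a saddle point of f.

The Hessian at the origin is H = [[-12, -8, -8], [-8, -8, -16], [-8, -16, -46]].
Congruent diagonalization of H (simultaneous row and column reduction) yields pivots -12, -8/3, 2.
That gives 1 positive, 2 negative pivots.
H is indefinite, so the origin is a saddle point.

saddle point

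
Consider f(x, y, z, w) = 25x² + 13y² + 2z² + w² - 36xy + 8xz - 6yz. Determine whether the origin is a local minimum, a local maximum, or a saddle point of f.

The Hessian at the origin is H = [[50, -36, 8, 0], [-36, 26, -6, 0], [8, -6, 4, 0], [0, 0, 0, 2]].
An LDLᵀ factorisation of H has diagonal entries 50, 2/25, 2, 2.
Counting signs: 4 positive.
H is positive definite, so the origin is a strict local minimum.

local minimum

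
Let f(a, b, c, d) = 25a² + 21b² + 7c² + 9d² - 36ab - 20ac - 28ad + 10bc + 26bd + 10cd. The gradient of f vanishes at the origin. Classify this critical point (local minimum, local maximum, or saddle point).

local minimum

The Hessian at the origin is H = [[50, -36, -20, -28], [-36, 42, 10, 26], [-20, 10, 14, 10], [-28, 26, 10, 18]].
Congruent diagonalization of H (simultaneous row and column reduction) yields pivots 50, 402/25, 964/201, 40/241.
That gives 4 positive pivots.
H is positive definite, so the origin is a strict local minimum.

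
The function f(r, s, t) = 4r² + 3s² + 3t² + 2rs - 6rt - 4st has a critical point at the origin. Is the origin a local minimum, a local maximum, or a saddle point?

The Hessian at the origin is H = [[8, 2, -6], [2, 6, -4], [-6, -4, 6]].
An LDLᵀ factorisation of H has diagonal entries 8, 11/2, 4/11.
So there are 3 positive pivots.
H is positive definite, so the origin is a strict local minimum.

local minimum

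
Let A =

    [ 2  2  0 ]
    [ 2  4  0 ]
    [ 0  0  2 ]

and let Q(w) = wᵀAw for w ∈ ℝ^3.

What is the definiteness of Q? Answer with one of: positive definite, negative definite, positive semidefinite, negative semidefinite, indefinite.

Congruent diagonalization of A (simultaneous row and column reduction) yields pivots 2, 2, 2.
So there are 3 positive pivots.
Hence Q is positive definite.

positive definite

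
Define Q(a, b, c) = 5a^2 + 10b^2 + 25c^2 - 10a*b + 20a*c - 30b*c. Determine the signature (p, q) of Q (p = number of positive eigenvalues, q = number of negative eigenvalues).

(2, 0)

The symmetric matrix is A = [[5, -5, 10], [-5, 10, -15], [10, -15, 25]].
Symmetric row and column elimination reduces A to a congruent diagonal form with pivots 5, 5, 0.
That gives 2 positive, 1 zero pivots.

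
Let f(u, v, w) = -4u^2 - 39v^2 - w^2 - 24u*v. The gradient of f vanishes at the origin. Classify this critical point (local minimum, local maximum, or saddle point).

local maximum

The Hessian at the origin is H = [[-8, -24, 0], [-24, -78, 0], [0, 0, -2]].
Applying the same elementary operations to the rows and columns of H produces a congruent diagonal matrix with entries -8, -6, -2.
That gives 3 negative pivots.
H is negative definite, so the origin is a strict local maximum.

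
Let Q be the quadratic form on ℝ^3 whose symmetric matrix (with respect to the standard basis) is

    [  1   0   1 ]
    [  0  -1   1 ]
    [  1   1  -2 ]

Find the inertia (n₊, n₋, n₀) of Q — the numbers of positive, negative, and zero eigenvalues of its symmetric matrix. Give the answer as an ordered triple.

Row-reducing A symmetrically gives the diagonal entries 1, -1, -2.
That gives 1 positive, 2 negative pivots.

(1, 2, 0)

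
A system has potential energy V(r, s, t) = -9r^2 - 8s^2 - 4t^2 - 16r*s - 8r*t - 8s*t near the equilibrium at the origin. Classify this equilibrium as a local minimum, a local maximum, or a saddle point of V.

local maximum

The Hessian at the origin is H = [[-18, -16, -8], [-16, -16, -8], [-8, -8, -8]].
Congruent diagonalization of H (simultaneous row and column reduction) yields pivots -18, -16/9, -4.
Counting signs: 3 negative.
H is negative definite, so the origin is a strict local maximum.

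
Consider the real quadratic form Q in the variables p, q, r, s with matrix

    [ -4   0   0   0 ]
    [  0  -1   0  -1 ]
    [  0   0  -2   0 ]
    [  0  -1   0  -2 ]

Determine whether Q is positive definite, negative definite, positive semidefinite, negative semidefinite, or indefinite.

Symmetric row and column elimination reduces A to a congruent diagonal form with pivots -4, -1, -2, -1.
Counting signs: 4 negative.
Hence Q is negative definite.

negative definite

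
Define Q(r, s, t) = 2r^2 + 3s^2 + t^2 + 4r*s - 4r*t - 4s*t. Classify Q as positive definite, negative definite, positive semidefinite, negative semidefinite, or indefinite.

indefinite

Write A = [[2, 2, -2], [2, 3, -2], [-2, -2, 1]].
Applying the same elementary operations to the rows and columns of A produces a congruent diagonal matrix with entries 2, 1, -1.
That gives 2 positive, 1 negative pivots.
Hence Q is indefinite.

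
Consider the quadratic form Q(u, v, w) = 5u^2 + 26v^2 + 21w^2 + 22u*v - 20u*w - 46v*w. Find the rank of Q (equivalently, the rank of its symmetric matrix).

3

The symmetric matrix is A = [[5, 11, -10], [11, 26, -23], [-10, -23, 21]].
Applying the same elementary operations to the rows and columns of A produces a congruent diagonal matrix with entries 5, 9/5, 4/9.
Counting signs: 3 positive.
The rank is the number of nonzero pivots: 3.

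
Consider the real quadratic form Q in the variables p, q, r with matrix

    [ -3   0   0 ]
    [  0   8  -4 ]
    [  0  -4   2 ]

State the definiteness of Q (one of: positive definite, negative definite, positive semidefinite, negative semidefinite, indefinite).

indefinite

Applying the same elementary operations to the rows and columns of A produces a congruent diagonal matrix with entries -3, 8, 0.
That gives 1 positive, 1 negative, 1 zero pivots.
Hence Q is indefinite.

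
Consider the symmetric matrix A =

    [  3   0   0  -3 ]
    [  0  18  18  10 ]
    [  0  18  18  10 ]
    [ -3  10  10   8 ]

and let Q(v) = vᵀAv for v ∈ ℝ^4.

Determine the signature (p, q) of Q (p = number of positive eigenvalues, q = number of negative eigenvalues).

(2, 1)

Congruent diagonalization of A (simultaneous row and column reduction) yields pivots 3, 18, 0, -5/9.
That gives 2 positive, 1 negative, 1 zero pivots.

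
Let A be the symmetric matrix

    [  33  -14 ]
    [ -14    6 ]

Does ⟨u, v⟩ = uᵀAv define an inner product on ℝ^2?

An LDLᵀ factorisation of A has diagonal entries 33, 2/33.
That gives 2 positive pivots.
Hence Q is positive definite.
⟨·,·⟩ is an inner product exactly when A is positive definite.

yes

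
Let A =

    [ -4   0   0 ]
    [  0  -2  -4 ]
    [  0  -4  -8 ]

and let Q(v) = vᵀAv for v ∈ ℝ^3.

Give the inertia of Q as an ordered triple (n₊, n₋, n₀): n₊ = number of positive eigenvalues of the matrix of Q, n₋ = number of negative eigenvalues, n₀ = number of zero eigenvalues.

(0, 2, 1)

Symmetric row and column elimination reduces A to a congruent diagonal form with pivots -4, -2, 0.
Counting signs: 2 negative, 1 zero.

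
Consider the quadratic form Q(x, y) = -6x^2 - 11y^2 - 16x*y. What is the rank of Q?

Write A = [[-6, -8], [-8, -11]].
Applying the same elementary operations to the rows and columns of A produces a congruent diagonal matrix with entries -6, -1/3.
Counting signs: 2 negative.
The rank is the number of nonzero pivots: 2.

2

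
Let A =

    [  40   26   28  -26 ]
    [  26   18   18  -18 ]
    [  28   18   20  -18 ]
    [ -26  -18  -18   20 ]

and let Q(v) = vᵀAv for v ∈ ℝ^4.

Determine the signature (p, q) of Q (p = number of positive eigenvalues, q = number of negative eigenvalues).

(4, 0)

Row-reducing A symmetrically gives the diagonal entries 40, 11/10, 4/11, 2.
Counting signs: 4 positive.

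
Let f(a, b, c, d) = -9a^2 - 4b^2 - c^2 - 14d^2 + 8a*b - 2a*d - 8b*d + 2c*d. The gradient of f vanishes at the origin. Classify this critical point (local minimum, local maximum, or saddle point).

local maximum

The Hessian at the origin is H = [[-18, 8, 0, -2], [8, -8, 0, -8], [0, 0, -2, 2], [-2, -8, 2, -28]].
Symmetric row and column elimination reduces H to a congruent diagonal form with pivots -18, -40/9, -2, -8.
Counting signs: 4 negative.
H is negative definite, so the origin is a strict local maximum.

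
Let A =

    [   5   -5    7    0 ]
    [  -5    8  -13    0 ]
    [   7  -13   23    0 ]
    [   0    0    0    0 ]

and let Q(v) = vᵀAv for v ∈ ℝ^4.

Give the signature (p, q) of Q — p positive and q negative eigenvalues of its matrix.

Row-reducing A symmetrically gives the diagonal entries 5, 3, 6/5, 0.
So there are 3 positive, 1 zero pivots.

(3, 0)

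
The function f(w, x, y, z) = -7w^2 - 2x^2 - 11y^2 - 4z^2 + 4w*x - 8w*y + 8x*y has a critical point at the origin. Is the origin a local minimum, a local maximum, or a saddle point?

local maximum

The Hessian at the origin is H = [[-14, 4, -8, 0], [4, -4, 8, 0], [-8, 8, -22, 0], [0, 0, 0, -8]].
Applying the same elementary operations to the rows and columns of H produces a congruent diagonal matrix with entries -14, -20/7, -6, -8.
That gives 4 negative pivots.
H is negative definite, so the origin is a strict local maximum.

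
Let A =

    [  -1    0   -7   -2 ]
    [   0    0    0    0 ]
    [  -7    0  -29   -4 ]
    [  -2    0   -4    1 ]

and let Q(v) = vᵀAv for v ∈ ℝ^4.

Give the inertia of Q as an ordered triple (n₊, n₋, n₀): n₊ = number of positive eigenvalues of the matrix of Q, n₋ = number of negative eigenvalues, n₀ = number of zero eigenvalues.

Congruent diagonalization of A (simultaneous row and column reduction) yields pivots -1, 0, 20, 0.
That gives 1 positive, 1 negative, 2 zero pivots.

(1, 1, 2)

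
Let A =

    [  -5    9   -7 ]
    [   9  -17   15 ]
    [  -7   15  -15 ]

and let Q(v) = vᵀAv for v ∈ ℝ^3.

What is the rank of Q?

Symmetric row and column elimination reduces A to a congruent diagonal form with pivots -5, -4/5, 2.
So there are 1 positive, 2 negative pivots.
The rank is the number of nonzero pivots: 3.

3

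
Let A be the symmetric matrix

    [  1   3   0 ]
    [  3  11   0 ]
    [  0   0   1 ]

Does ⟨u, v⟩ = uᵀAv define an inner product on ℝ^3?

yes

Leading principal minors: Δ_1 = 1, Δ_2 = 2, Δ_3 = 2.
All leading principal minors are positive, so by Sylvester's criterion Q is positive definite.
⟨·,·⟩ is an inner product exactly when A is positive definite.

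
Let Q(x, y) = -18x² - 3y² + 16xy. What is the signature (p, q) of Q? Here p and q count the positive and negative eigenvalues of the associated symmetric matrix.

The symmetric matrix is A = [[-18, 8], [8, -3]].
Symmetric row and column elimination reduces A to a congruent diagonal form with pivots -18, 5/9.
Counting signs: 1 positive, 1 negative.

(1, 1)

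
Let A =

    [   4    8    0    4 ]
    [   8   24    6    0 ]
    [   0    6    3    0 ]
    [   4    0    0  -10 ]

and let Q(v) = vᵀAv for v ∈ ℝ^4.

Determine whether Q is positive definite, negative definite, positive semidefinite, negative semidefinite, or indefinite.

indefinite

Congruent diagonalization of A (simultaneous row and column reduction) yields pivots 4, 8, -3/2, 2.
That gives 3 positive, 1 negative pivots.
Hence Q is indefinite.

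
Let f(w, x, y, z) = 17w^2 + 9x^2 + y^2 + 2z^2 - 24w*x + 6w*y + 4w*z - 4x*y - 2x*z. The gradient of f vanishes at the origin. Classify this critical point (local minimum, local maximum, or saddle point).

local minimum

The Hessian at the origin is H = [[34, -24, 6, 4], [-24, 18, -4, -2], [6, -4, 2, 0], [4, -2, 0, 4]].
Row-reducing H symmetrically gives the diagonal entries 34, 18/17, 8/9, 2.
So there are 4 positive pivots.
H is positive definite, so the origin is a strict local minimum.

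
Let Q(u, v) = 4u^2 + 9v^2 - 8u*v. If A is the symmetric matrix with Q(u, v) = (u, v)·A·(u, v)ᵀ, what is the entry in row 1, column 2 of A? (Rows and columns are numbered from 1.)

-4

The coefficient of u·v in Q is -8. For a symmetric A this equals A[1,2] + A[2,1] = 2·A[1,2].
So A[1,2] = -8/2 = -4.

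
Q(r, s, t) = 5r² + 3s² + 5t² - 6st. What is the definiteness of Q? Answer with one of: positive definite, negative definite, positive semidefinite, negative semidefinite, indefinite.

The associated matrix is A = [[5, 0, 0], [0, 3, -3], [0, -3, 5]].
Symmetric row and column elimination reduces A to a congruent diagonal form with pivots 5, 3, 2.
That gives 3 positive pivots.
Hence Q is positive definite.

positive definite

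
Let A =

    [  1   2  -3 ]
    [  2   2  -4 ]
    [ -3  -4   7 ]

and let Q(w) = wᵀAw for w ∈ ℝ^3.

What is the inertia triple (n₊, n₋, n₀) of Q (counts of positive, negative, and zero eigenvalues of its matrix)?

Symmetric row and column elimination reduces A to a congruent diagonal form with pivots 1, -2, 0.
So there are 1 positive, 1 negative, 1 zero pivots.

(1, 1, 1)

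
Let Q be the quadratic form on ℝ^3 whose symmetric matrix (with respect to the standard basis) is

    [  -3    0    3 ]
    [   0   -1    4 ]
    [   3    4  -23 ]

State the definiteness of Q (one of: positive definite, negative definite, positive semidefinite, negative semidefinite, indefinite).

Leading principal minors: Δ_1 = -3, Δ_2 = 3, Δ_3 = -12.
The signs alternate starting with Δ_1 < 0, so by Sylvester's criterion Q is negative definite.

negative definite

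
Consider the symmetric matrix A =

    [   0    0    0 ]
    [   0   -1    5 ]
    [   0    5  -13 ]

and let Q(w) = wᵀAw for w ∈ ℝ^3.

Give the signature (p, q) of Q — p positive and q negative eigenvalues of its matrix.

(1, 1)

Symmetric row and column elimination reduces A to a congruent diagonal form with pivots 0, -1, 12.
That gives 1 positive, 1 negative, 1 zero pivots.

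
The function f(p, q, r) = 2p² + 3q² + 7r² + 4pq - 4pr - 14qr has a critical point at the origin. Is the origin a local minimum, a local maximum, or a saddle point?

saddle point

The Hessian at the origin is H = [[4, 4, -4], [4, 6, -14], [-4, -14, 14]].
Congruent diagonalization of H (simultaneous row and column reduction) yields pivots 4, 2, -40.
Counting signs: 2 positive, 1 negative.
H is indefinite, so the origin is a saddle point.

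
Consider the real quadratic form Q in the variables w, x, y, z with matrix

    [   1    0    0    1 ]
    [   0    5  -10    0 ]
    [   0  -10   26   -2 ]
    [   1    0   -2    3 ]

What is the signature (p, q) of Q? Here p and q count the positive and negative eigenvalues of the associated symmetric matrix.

Congruent diagonalization of A (simultaneous row and column reduction) yields pivots 1, 5, 6, 4/3.
So there are 4 positive pivots.

(4, 0)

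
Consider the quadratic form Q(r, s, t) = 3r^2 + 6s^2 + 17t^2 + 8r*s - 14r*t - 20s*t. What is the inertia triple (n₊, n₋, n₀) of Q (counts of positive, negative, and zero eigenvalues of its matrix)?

The symmetric matrix is A = [[3, 4, -7], [4, 6, -10], [-7, -10, 17]].
Row-reducing A symmetrically gives the diagonal entries 3, 2/3, 0.
So there are 2 positive, 1 zero pivots.

(2, 0, 1)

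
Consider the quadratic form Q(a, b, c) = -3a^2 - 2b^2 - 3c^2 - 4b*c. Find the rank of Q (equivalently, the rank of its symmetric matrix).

3

Write A = [[-3, 0, 0], [0, -2, -2], [0, -2, -3]].
Symmetric row and column elimination reduces A to a congruent diagonal form with pivots -3, -2, -1.
So there are 3 negative pivots.
The rank is the number of nonzero pivots: 3.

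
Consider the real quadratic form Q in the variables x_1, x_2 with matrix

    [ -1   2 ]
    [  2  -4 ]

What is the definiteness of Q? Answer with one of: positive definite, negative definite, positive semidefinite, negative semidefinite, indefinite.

For the 2×2 matrix [[-1, 2], [2, -4]]: det = -1·-4 − (2)² = 0, trace = -5.
det = 0 so one eigenvalue is zero; the form is semidefinite with the sign of the trace.

negative semidefinite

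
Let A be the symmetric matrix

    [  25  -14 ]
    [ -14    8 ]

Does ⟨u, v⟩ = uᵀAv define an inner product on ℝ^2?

yes

For the 2×2 matrix [[25, -14], [-14, 8]]: det = 25·8 − (-14)² = 4, trace = 33.
det > 0 so both eigenvalues share the sign of the trace; trace = 33 > 0 ⇒ both positive.
⟨·,·⟩ is an inner product exactly when A is positive definite.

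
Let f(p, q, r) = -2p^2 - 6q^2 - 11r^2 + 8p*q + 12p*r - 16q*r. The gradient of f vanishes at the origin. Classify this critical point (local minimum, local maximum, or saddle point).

The Hessian at the origin is H = [[-4, 8, 12], [8, -12, -16], [12, -16, -22]].
Symmetric row and column elimination reduces H to a congruent diagonal form with pivots -4, 4, -2.
That gives 1 positive, 2 negative pivots.
H is indefinite, so the origin is a saddle point.

saddle point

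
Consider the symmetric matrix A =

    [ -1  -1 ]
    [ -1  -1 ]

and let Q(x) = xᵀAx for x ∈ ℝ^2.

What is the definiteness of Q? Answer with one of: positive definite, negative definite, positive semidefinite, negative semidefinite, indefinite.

negative semidefinite

For the 2×2 matrix [[-1, -1], [-1, -1]]: det = -1·-1 − (-1)² = 0, trace = -2.
det = 0 so one eigenvalue is zero; the form is semidefinite with the sign of the trace.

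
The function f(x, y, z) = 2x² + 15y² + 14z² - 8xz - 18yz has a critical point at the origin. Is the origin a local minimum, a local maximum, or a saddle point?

The Hessian at the origin is H = [[4, 0, -8], [0, 30, -18], [-8, -18, 28]].
Symmetric row and column elimination reduces H to a congruent diagonal form with pivots 4, 30, 6/5.
That gives 3 positive pivots.
H is positive definite, so the origin is a strict local minimum.

local minimum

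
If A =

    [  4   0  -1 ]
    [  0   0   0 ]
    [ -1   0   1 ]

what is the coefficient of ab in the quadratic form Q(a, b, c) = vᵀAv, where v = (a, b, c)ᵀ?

0

The coefficient of ab is A[1,2] + A[2,1] = 2·0 = 0.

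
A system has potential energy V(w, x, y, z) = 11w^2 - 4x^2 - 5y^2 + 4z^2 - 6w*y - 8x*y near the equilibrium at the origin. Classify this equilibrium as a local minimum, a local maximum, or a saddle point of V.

The Hessian at the origin is H = [[22, 0, -6, 0], [0, -8, -8, 0], [-6, -8, -10, 0], [0, 0, 0, 8]].
Congruent diagonalization of H (simultaneous row and column reduction) yields pivots 22, -8, -40/11, 8.
Counting signs: 2 positive, 2 negative.
H is indefinite, so the origin is a saddle point.

saddle point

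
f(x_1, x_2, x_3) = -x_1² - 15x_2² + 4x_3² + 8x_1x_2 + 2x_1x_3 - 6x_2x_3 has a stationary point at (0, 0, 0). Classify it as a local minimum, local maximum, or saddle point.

The Hessian at the origin is H = [[-2, 8, 2], [8, -30, -6], [2, -6, 8]].
An LDLᵀ factorisation of H has diagonal entries -2, 2, 8.
Counting signs: 2 positive, 1 negative.
H is indefinite, so the origin is a saddle point.

saddle point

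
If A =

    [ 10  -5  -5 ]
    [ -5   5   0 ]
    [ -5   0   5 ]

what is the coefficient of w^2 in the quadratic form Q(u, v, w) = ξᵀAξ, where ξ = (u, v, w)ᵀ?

5

The coefficient of w^2 is the diagonal entry A[3,3] = 5.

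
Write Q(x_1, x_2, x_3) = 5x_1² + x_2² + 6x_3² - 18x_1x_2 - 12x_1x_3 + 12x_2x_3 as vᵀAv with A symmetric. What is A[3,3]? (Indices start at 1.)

The coefficient of x_3² in Q is 6, and that is exactly A[3,3].

6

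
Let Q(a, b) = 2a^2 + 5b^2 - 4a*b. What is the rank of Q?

Write A = [[2, -2], [-2, 5]].
Row-reducing A symmetrically gives the diagonal entries 2, 3.
That gives 2 positive pivots.
The rank is the number of nonzero pivots: 2.

2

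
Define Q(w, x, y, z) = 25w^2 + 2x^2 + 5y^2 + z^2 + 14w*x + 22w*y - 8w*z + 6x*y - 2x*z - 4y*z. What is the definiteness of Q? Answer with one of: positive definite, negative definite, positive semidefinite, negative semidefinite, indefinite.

positive semidefinite

The symmetric matrix is A = [[25, 7, 11, -4], [7, 2, 3, -1], [11, 3, 5, -2], [-4, -1, -2, 1]].
Row-reducing A symmetrically gives the diagonal entries 25, 1/25, 0, 0.
That gives 2 positive, 2 zero pivots.
Hence Q is positive semidefinite.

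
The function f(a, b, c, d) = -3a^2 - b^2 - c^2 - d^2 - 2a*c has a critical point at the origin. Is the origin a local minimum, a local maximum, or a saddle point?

local maximum

The Hessian at the origin is H = [[-6, 0, -2, 0], [0, -2, 0, 0], [-2, 0, -2, 0], [0, 0, 0, -2]].
Applying the same elementary operations to the rows and columns of H produces a congruent diagonal matrix with entries -6, -2, -4/3, -2.
So there are 4 negative pivots.
H is negative definite, so the origin is a strict local maximum.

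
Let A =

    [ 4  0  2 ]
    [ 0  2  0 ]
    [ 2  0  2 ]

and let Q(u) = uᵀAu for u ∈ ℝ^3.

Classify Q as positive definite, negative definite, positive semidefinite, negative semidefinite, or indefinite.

Applying the same elementary operations to the rows and columns of A produces a congruent diagonal matrix with entries 4, 2, 1.
That gives 3 positive pivots.
Hence Q is positive definite.

positive definite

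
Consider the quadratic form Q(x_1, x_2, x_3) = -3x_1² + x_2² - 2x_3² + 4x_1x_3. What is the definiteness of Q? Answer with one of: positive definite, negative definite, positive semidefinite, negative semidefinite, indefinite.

indefinite

The symmetric matrix is A = [[-3, 0, 2], [0, 1, 0], [2, 0, -2]].
An LDLᵀ factorisation of A has diagonal entries -3, 1, -2/3.
So there are 1 positive, 2 negative pivots.
Hence Q is indefinite.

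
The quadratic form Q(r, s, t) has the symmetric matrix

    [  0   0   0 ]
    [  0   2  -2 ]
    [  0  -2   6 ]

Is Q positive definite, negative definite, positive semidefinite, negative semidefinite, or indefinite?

Congruent diagonalization of A (simultaneous row and column reduction) yields pivots 0, 2, 4.
So there are 2 positive, 1 zero pivots.
Hence Q is positive semidefinite.

positive semidefinite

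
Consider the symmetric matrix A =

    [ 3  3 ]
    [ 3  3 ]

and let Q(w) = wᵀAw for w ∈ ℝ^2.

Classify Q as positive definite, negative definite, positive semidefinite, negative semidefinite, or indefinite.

For the 2×2 matrix [[3, 3], [3, 3]]: det = 3·3 − (3)² = 0, trace = 6.
det = 0 so one eigenvalue is zero; the form is semidefinite with the sign of the trace.

positive semidefinite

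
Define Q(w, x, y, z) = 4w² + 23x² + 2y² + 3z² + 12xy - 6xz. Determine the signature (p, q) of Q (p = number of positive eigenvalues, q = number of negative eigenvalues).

The symmetric matrix is A = [[4, 0, 0, 0], [0, 23, 6, -3], [0, 6, 2, 0], [0, -3, 0, 3]].
Symmetric row and column elimination reduces A to a congruent diagonal form with pivots 4, 23, 10/23, 6/5.
So there are 4 positive pivots.

(4, 0)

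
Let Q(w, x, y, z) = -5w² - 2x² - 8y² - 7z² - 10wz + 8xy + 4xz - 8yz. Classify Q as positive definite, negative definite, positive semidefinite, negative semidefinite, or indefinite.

negative semidefinite

The associated matrix is A = [[-5, 0, 0, -5], [0, -2, 4, 2], [0, 4, -8, -4], [-5, 2, -4, -7]].
Congruent diagonalization of A (simultaneous row and column reduction) yields pivots -5, -2, 0, 0.
That gives 2 negative, 2 zero pivots.
Hence Q is negative semidefinite.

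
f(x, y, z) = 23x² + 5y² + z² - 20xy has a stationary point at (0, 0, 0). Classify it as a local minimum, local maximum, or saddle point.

local minimum

The Hessian at the origin is H = [[46, -20, 0], [-20, 10, 0], [0, 0, 2]].
Congruent diagonalization of H (simultaneous row and column reduction) yields pivots 46, 30/23, 2.
Counting signs: 3 positive.
H is positive definite, so the origin is a strict local minimum.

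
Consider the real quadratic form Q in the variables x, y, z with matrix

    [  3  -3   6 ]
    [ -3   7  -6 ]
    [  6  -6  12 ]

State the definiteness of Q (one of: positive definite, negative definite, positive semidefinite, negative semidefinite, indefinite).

positive semidefinite

Congruent diagonalization of A (simultaneous row and column reduction) yields pivots 3, 4, 0.
So there are 2 positive, 1 zero pivots.
Hence Q is positive semidefinite.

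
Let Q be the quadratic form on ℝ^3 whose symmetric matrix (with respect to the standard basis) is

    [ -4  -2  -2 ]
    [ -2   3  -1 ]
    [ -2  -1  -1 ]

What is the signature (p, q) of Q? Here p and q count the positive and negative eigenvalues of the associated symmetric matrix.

Congruent diagonalization of A (simultaneous row and column reduction) yields pivots -4, 4, 0.
That gives 1 positive, 1 negative, 1 zero pivots.

(1, 1)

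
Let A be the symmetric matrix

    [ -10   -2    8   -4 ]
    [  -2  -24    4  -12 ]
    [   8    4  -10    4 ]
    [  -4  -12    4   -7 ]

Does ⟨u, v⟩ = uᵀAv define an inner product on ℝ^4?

Row-reducing A symmetrically gives the diagonal entries -10, -118/5, -198/59, -5/99.
So there are 4 negative pivots.
Hence Q is negative definite.
⟨·,·⟩ is an inner product exactly when A is positive definite.

no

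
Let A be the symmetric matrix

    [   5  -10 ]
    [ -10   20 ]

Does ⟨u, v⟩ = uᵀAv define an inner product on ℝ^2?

Symmetric row and column elimination reduces A to a congruent diagonal form with pivots 5, 0.
Counting signs: 1 positive, 1 zero.
Hence Q is positive semidefinite.
⟨·,·⟩ is an inner product exactly when A is positive definite.

no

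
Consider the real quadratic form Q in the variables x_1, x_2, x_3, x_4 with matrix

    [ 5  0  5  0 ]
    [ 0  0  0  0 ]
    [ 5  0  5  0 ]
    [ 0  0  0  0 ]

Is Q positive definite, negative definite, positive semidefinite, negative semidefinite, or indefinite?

positive semidefinite

Congruent diagonalization of A (simultaneous row and column reduction) yields pivots 5, 0, 0, 0.
Counting signs: 1 positive, 3 zero.
Hence Q is positive semidefinite.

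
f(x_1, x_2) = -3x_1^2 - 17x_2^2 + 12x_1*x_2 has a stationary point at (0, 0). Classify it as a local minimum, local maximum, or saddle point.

local maximum

The Hessian at the origin is H = [[-6, 12], [12, -34]].
det H = -6·-34 − (12)² = 60 > 0 and H[1,1] = -6 < 0, so H is negative definite.
Therefore the origin is a local maximum.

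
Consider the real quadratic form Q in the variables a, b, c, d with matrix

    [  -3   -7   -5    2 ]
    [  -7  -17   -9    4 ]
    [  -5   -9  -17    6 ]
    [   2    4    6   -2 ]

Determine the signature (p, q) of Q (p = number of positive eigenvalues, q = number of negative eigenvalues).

Row-reducing A symmetrically gives the diagonal entries -3, -2/3, 2, 0.
So there are 1 positive, 2 negative, 1 zero pivots.

(1, 2)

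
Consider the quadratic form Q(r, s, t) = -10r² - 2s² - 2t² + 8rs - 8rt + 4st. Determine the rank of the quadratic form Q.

The symmetric matrix is A = [[-10, 4, -4], [4, -2, 2], [-4, 2, -2]].
Symmetric row and column elimination reduces A to a congruent diagonal form with pivots -10, -2/5, 0.
That gives 2 negative, 1 zero pivots.
The rank is the number of nonzero pivots: 2.

2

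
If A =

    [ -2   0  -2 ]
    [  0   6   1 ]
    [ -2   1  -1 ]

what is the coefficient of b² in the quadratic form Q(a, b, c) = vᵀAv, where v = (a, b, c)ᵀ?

6

The coefficient of b² is the diagonal entry A[2,2] = 6.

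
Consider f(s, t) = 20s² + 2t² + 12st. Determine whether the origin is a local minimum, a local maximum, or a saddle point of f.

The Hessian at the origin is H = [[40, 12], [12, 4]].
det H = 40·4 − (12)² = 16 > 0 and H[1,1] = 40 > 0, so H is positive definite.
Therefore the origin is a local minimum.

local minimum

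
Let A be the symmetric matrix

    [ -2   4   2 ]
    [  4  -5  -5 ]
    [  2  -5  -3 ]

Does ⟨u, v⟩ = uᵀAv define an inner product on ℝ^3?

no

Symmetric row and column elimination reduces A to a congruent diagonal form with pivots -2, 3, -4/3.
Counting signs: 1 positive, 2 negative.
Hence Q is indefinite.
⟨·,·⟩ is an inner product exactly when A is positive definite.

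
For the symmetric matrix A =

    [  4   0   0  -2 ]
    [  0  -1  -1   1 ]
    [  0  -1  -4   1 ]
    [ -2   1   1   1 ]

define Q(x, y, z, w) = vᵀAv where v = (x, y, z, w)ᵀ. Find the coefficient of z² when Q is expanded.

-4

The coefficient of z² is the diagonal entry A[3,3] = -4.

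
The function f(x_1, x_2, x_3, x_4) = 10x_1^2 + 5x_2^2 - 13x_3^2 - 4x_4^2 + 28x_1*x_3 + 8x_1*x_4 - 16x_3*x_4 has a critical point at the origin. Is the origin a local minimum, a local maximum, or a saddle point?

saddle point

The Hessian at the origin is H = [[20, 0, 28, 8], [0, 10, 0, 0], [28, 0, -26, -16], [8, 0, -16, -8]].
Symmetric row and column elimination reduces H to a congruent diagonal form with pivots 20, 10, -326/5, 24/163.
Counting signs: 3 positive, 1 negative.
H is indefinite, so the origin is a saddle point.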